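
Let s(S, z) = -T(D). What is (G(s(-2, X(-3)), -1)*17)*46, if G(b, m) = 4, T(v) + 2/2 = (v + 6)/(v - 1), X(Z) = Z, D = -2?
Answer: 3128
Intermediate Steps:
T(v) = -1 + (6 + v)/(-1 + v) (T(v) = -1 + (v + 6)/(v - 1) = -1 + (6 + v)/(-1 + v))
s(S, z) = 7/3 (s(S, z) = -7/(-1 - 2) = -7/(-3) = -7*(-1)/3 = -1*(-7/3) = 7/3)
(G(s(-2, X(-3)), -1)*17)*46 = (4*17)*46 = 68*46 = 3128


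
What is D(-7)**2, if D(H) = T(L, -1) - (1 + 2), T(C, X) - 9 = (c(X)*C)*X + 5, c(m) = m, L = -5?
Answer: 36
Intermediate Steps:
T(C, X) = 14 + C*X**2 (T(C, X) = 9 + ((X*C)*X + 5) = 9 + ((C*X)*X + 5) = 9 + (C*X**2 + 5) = 9 + (5 + C*X**2) = 14 + C*X**2)
D(H) = 6 (D(H) = (14 - 5*(-1)**2) - (1 + 2) = (14 - 5*1) - 1*3 = (14 - 5) - 3 = 9 - 3 = 6)
D(-7)**2 = 6**2 = 36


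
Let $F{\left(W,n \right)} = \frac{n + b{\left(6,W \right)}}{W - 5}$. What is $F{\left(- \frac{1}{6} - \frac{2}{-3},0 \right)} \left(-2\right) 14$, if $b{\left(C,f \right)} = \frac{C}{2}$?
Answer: $\frac{56}{3} \approx 18.667$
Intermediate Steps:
$b{\left(C,f \right)} = \frac{C}{2}$ ($b{\left(C,f \right)} = C \frac{1}{2} = \frac{C}{2}$)
$F{\left(W,n \right)} = \frac{3 + n}{-5 + W}$ ($F{\left(W,n \right)} = \frac{n + \frac{1}{2} \cdot 6}{W - 5} = \frac{n + 3}{-5 + W} = \frac{3 + n}{-5 + W}$)
$F{\left(- \frac{1}{6} - \frac{2}{-3},0 \right)} \left(-2\right) 14 = \frac{3 + 0}{-5 - \left(\frac{1}{6} - \frac{2}{3}\right)} \left(-2\right) 14 = \frac{1}{-5 - - \frac{1}{2}} \cdot 3 \left(-2\right) 14 = \frac{1}{-5 + \left(- \frac{1}{6} + \frac{2}{3}\right)} 3 \left(-2\right) 14 = \frac{1}{-5 + \frac{1}{2}} \cdot 3 \left(-2\right) 14 = \frac{1}{- \frac{9}{2}} \cdot 3 \left(-2\right) 14 = \left(- \frac{2}{9}\right) 3 \left(-2\right) 14 = \left(- \frac{2}{3}\right) \left(-2\right) 14 = \frac{4}{3} \cdot 14 = \frac{56}{3}$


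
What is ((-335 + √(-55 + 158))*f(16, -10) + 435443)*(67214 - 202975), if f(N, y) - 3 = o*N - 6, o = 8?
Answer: -53431185248 - 16970125*√103 ≈ -5.3603e+10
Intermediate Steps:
f(N, y) = -3 + 8*N (f(N, y) = 3 + (8*N - 6) = 3 + (-6 + 8*N) = -3 + 8*N)
((-335 + √(-55 + 158))*f(16, -10) + 435443)*(67214 - 202975) = ((-335 + √(-55 + 158))*(-3 + 8*16) + 435443)*(67214 - 202975) = ((-335 + √103)*(-3 + 128) + 435443)*(-135761) = ((-335 + √103)*125 + 435443)*(-135761) = ((-41875 + 125*√103) + 435443)*(-135761) = (393568 + 125*√103)*(-135761) = -53431185248 - 16970125*√103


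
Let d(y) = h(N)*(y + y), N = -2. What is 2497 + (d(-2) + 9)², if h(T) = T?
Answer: 2786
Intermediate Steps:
d(y) = -4*y (d(y) = -2*(y + y) = -4*y)
2497 + (d(-2) + 9)² = 2497 + (-4*(-2) + 9)² = 2497 + (8 + 9)² = 2497 + 17² = 2497 + 289 = 2786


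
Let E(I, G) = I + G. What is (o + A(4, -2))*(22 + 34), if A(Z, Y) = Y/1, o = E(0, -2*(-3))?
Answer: 224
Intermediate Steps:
E(I, G) = G + I
o = 6 (o = -2*(-3) + 0 = 6 + 0 = 6)
A(Z, Y) = Y (A(Z, Y) = Y*1 = Y)
(o + A(4, -2))*(22 + 34) = (6 - 2)*(22 + 34) = 4*56 = 224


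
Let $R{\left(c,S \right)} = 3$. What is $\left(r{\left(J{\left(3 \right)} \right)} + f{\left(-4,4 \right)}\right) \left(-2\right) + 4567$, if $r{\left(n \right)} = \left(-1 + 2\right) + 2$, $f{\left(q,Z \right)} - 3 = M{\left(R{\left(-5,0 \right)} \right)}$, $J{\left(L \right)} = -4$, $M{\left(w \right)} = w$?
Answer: $4549$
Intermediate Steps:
$f{\left(q,Z \right)} = 6$ ($f{\left(q,Z \right)} = 3 + 3 = 6$)
$r{\left(n \right)} = 3$ ($r{\left(n \right)} = 1 + 2 = 3$)
$\left(r{\left(J{\left(3 \right)} \right)} + f{\left(-4,4 \right)}\right) \left(-2\right) + 4567 = \left(3 + 6\right) \left(-2\right) + 4567 = 9 \left(-2\right) + 4567 = -18 + 4567 = 4549$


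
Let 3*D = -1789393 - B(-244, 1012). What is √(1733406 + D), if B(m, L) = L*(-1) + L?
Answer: 5*√409299/3 ≈ 1066.3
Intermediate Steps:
B(m, L) = 0 (B(m, L) = -L + L = 0)
D = -1789393/3 (D = (-1789393 - 1*0)/3 = (-1789393 + 0)/3 = (⅓)*(-1789393) = -1789393/3 ≈ -5.9646e+5)
√(1733406 + D) = √(1733406 - 1789393/3) = √(3410825/3) = 5*√409299/3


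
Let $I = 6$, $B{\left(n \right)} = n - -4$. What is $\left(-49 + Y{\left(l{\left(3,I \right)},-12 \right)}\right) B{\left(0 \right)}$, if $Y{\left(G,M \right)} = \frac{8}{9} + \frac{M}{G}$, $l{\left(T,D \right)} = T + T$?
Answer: $- \frac{1804}{9} \approx -200.44$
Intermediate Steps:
$B{\left(n \right)} = 4 + n$ ($B{\left(n \right)} = n + 4 = 4 + n$)
$l{\left(T,D \right)} = 2 T$
$Y{\left(G,M \right)} = \frac{8}{9} + \frac{M}{G}$ ($Y{\left(G,M \right)} = 8 \cdot \frac{1}{9} + \frac{M}{G} = \frac{8}{9} + \frac{M}{G}$)
$\left(-49 + Y{\left(l{\left(3,I \right)},-12 \right)}\right) B{\left(0 \right)} = \left(-49 + \left(\frac{8}{9} - \frac{12}{2 \cdot 3}\right)\right) \left(4 + 0\right) = \left(-49 + \left(\frac{8}{9} - \frac{12}{6}\right)\right) 4 = \left(-49 + \left(\frac{8}{9} - 2\right)\right) 4 = \left(-49 - \frac{10}{9}\right) 4 = \left(- \frac{451}{9}\right) 4 = - \frac{1804}{9}$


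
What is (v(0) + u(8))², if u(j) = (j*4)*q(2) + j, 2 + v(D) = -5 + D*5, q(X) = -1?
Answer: 961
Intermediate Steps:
v(D) = -7 + 5*D (v(D) = -2 + (-5 + D*5) = -2 + (-5 + 5*D) = -7 + 5*D)
u(j) = -3*j (u(j) = (j*4)*(-1) + j = (4*j)*(-1) + j = -4*j + j = -3*j)
(v(0) + u(8))² = ((-7 + 5*0) - 3*8)² = ((-7 + 0) - 24)² = (-7 - 24)² = (-31)² = 961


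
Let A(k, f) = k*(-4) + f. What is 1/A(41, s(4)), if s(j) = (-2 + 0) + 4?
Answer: -1/162 ≈ -0.0061728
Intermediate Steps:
s(j) = 2 (s(j) = -2 + 4 = 2)
A(k, f) = f - 4*k (A(k, f) = -4*k + f = f - 4*k)
1/A(41, s(4)) = 1/(2 - 4*41) = 1/(2 - 164) = 1/(-162) = -1/162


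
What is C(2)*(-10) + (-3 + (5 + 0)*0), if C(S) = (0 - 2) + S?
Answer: -3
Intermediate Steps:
C(S) = -2 + S
C(2)*(-10) + (-3 + (5 + 0)*0) = (-2 + 2)*(-10) + (-3 + (5 + 0)*0) = 0*(-10) + (-3 + 5*0) = 0 + (-3 + 0) = 0 - 3 = -3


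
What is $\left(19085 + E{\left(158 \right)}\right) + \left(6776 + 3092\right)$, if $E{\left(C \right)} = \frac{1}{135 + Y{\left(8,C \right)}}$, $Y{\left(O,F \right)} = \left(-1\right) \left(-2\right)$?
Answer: $\frac{3966562}{137} \approx 28953.0$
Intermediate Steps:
$Y{\left(O,F \right)} = 2$
$E{\left(C \right)} = \frac{1}{137}$ ($E{\left(C \right)} = \frac{1}{135 + 2} = \frac{1}{137}$)
$\left(19085 + E{\left(158 \right)}\right) + \left(6776 + 3092\right) = \left(19085 + \frac{1}{137}\right) + \left(6776 + 3092\right) = \frac{2614646}{137} + 9868 = \frac{3966562}{137}$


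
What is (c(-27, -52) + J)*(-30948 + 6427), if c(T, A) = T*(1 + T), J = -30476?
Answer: 730088254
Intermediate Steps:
(c(-27, -52) + J)*(-30948 + 6427) = (-27*(1 - 27) - 30476)*(-30948 + 6427) = (-27*(-26) - 30476)*(-24521) = (702 - 30476)*(-24521) = -29774*(-24521) = 730088254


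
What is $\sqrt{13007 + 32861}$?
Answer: $2 \sqrt{11467} \approx 214.17$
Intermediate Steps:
$\sqrt{13007 + 32861} = \sqrt{45868} = 2 \sqrt{11467}$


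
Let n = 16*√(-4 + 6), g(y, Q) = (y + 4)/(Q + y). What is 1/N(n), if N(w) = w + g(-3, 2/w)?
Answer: 1/1533 + 767*√2/24528 ≈ 0.044875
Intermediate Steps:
g(y, Q) = (4 + y)/(Q + y)
n = 16*√2 ≈ 22.627
N(w) = w + 1/(-3 + 2/w) (N(w) = w + (4 - 3)/(2/w - 3) = w + 1/(-3 + 2/w))
1/N(n) = 1/(3*(16*√2)*(-1 + 16*√2)/(-2 + 3*(16*√2))) = 1/(3*(16*√2)*(-1 + 16*√2)/(-2 + 48*√2)) = 1/(48*√2*(-1 + 16*√2)/(-2 + 48*√2)) = √2*(-2 + 48*√2)/(96*(-1 + 16*√2))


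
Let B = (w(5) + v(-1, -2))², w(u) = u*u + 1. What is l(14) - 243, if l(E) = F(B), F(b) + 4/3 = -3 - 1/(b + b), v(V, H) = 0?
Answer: -1003187/4056 ≈ -247.33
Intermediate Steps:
w(u) = 1 + u² (w(u) = u² + 1 = 1 + u²)
B = 676 (B = ((1 + 5²) + 0)² = ((1 + 25) + 0)² = (26 + 0)² = 26² = 676)
F(b) = -13/3 - 1/(2*b) (F(b) = -4/3 + (-3 - 1/(b + b)) = -4/3 + (-3 - 1/(2*b)) = -13/3 - 1/(2*b))
l(E) = -17579/4056 (l(E) = (⅙)*(-3 - 26*676)/676 = (⅙)*(1/676)*(-3 - 17576) = (⅙)*(1/676)*(-17579) = -17579/4056)
l(14) - 243 = -17579/4056 - 243 = -1003187/4056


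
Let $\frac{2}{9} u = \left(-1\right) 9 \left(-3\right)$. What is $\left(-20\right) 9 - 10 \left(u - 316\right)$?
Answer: $1765$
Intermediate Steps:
$u = \frac{243}{2}$ ($u = \frac{9 \left(-1\right) 9 \left(-3\right)}{2} = \frac{9 \left(\left(-9\right) \left(-3\right)\right)}{2} = \frac{9}{2} \cdot 27 = \frac{243}{2} \approx 121.5$)
$\left(-20\right) 9 - 10 \left(u - 316\right) = \left(-20\right) 9 - 10 \left(\frac{243}{2} - 316\right) = -180 - 10 \left(\frac{243}{2} - 316\right) = -180 - -1945 = -180 + 1945 = 1765$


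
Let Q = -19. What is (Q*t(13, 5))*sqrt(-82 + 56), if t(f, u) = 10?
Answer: -190*I*sqrt(26) ≈ -968.81*I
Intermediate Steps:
(Q*t(13, 5))*sqrt(-82 + 56) = (-19*10)*sqrt(-82 + 56) = -190*I*sqrt(26)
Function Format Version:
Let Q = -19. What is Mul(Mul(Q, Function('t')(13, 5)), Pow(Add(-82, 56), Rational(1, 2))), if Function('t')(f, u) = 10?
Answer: Mul(-190, I, Pow(26, Rational(1, 2))) ≈ Mul(-968.81, I)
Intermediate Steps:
Mul(Mul(Q, Function('t')(13, 5)), Pow(Add(-82, 56), Rational(1, 2))) = Mul(Mul(-19, 10), Pow(Add(-82, 56), Rational(1, 2))) = Mul(-190, Pow(-26, Rational(1, 2))) = Mul(-190, Mul(I, Pow(26, Rational(1, 2)))) = Mul(-190, I, Pow(26, Rational(1, 2)))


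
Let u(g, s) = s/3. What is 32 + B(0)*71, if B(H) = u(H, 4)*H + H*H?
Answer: 32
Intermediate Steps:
u(g, s) = s/3 (u(g, s) = s*(⅓) = s/3)
B(H) = H² + 4*H/3 (B(H) = ((⅓)*4)*H + H*H = 4*H/3 + H² = H² + 4*H/3)
32 + B(0)*71 = 32 + ((⅓)*0*(4 + 3*0))*71 = 32 + ((⅓)*0*(4 + 0))*71 = 32 + ((⅓)*0*4)*71 = 32 + 0*71 = 32 + 0 = 32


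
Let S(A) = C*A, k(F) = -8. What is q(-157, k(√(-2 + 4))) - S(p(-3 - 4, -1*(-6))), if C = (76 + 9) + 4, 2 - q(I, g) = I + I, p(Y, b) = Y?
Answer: 939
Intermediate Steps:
q(I, g) = 2 - 2*I (q(I, g) = 2 - (I + I) = 2 - 2*I)
C = 89 (C = 85 + 4 = 89)
S(A) = 89*A
q(-157, k(√(-2 + 4))) - S(p(-3 - 4, -1*(-6))) = (2 - 2*(-157)) - 89*(-3 - 4) = (2 + 314) - 89*(-7) = 316 - 1*(-623) = 316 + 623 = 939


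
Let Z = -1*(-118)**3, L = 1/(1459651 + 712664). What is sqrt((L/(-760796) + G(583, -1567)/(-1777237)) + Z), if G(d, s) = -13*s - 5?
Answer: sqrt(3543714806084522615202879410057626663849635)/1468609631589174690 ≈ 1281.8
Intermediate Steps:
G(d, s) = -5 - 13*s
L = 1/2172315 ≈ 4.6034e-7
Z = 1643032 (Z = -1*(-1643032) = 1643032)
sqrt((L/(-760796) + G(583, -1567)/(-1777237)) + Z) = sqrt(((1/2172315)/(-760796) + (-5 - 13*(-1567))/(-1777237)) + 1643032) = sqrt(((1/2172315)*(-1/760796) + (-5 + 20371)*(-1/1777237)) + 1643032) = sqrt((-1/1652688562740 + 20366*(-1/1777237)) + 1643032) = sqrt((-1/1652688562740 - 20366/1777237) + 1643032) = sqrt(-33658655270540077/2937219263178349380 + 1643032) = sqrt(4825945206759794467980083/2937219263178349380) = sqrt(3543714806084522615202879410057626663849635)/1468609631589174690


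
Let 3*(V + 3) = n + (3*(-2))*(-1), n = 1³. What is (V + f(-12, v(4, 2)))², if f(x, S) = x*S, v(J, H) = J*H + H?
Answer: 131044/9 ≈ 14560.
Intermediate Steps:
v(J, H) = H + H*J (v(J, H) = H*J + H = H + H*J)
f(x, S) = S*x
n = 1
V = -⅔ (V = -3 + (1 + (3*(-2))*(-1))/3 = -3 + (1 - 6*(-1))/3 = -3 + (1 + 6)/3 = -3 + (⅓)*7 = -3 + 7/3 = -⅔ ≈ -0.66667)
(V + f(-12, v(4, 2)))² = (-⅔ + (2*(1 + 4))*(-12))² = (-⅔ + (2*5)*(-12))² = (-⅔ + 10*(-12))² = (-⅔ - 120)² = (-362/3)² = 131044/9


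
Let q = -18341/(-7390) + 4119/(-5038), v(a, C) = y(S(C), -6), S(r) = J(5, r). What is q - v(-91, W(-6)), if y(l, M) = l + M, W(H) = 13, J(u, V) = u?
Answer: 24798342/9307705 ≈ 2.6643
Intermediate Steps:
S(r) = 5
y(l, M) = M + l
v(a, C) = -1 (v(a, C) = -6 + 5 = -1)
q = 15490637/9307705 (q = -18341*(-1/7390) + 4119*(-1/5038) = 18341/7390 - 4119/5038 = 15490637/9307705 ≈ 1.6643)
q - v(-91, W(-6)) = 15490637/9307705 - 1*(-1) = 15490637/9307705 + 1 = 24798342/9307705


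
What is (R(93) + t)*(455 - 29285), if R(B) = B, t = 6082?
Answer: -178025250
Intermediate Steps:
(R(93) + t)*(455 - 29285) = (93 + 6082)*(455 - 29285) = 6175*(-28830) = -178025250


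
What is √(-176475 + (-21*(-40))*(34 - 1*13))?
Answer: I*√158835 ≈ 398.54*I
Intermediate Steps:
√(-176475 + (-21*(-40))*(34 - 1*13)) = √(-176475 + 840*(34 - 13)) = √(-176475 + 840*21) = √(-176475 + 17640) = √(-158835) = I*√158835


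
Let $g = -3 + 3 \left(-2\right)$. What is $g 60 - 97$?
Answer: $-637$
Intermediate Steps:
$g = -9$ ($g = -3 - 6 = -9$)
$g 60 - 97 = \left(-9\right) 60 - 97 = -540 - 97 = -637$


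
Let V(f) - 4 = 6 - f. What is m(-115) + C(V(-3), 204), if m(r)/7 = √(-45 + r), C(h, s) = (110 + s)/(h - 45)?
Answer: -157/16 + 28*I*√10 ≈ -9.8125 + 88.544*I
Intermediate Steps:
V(f) = 10 - f (V(f) = 4 + (6 - f) = 10 - f)
C(h, s) = (110 + s)/(-45 + h)
m(r) = 7*√(-45 + r)
m(-115) + C(V(-3), 204) = 7*√(-45 - 115) + (110 + 204)/(-45 + (10 - 1*(-3))) = 7*√(-160) + 314/(-45 + (10 + 3)) = 7*(4*I*√10) + 314/(-45 + 13) = 28*I*√10 + 314/(-32) = 28*I*√10 - 1/32*314 = 28*I*√10 - 157/16 = -157/16 + 28*I*√10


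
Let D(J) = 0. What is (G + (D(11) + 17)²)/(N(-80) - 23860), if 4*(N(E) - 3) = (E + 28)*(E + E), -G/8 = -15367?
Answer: -41075/7259 ≈ -5.6585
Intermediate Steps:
G = 122936 (G = -8*(-15367) = 122936)
N(E) = 3 + E*(28 + E)/2 (N(E) = 3 + ((E + 28)*(E + E))/4 = 3 + ((28 + E)*(2*E))/4 = 3 + (2*E*(28 + E))/4 = 3 + E*(28 + E)/2)
(G + (D(11) + 17)²)/(N(-80) - 23860) = (122936 + (0 + 17)²)/((3 + (½)*(-80)² + 14*(-80)) - 23860) = (122936 + 17²)/((3 + (½)*6400 - 1120) - 23860) = (122936 + 289)/((3 + 3200 - 1120) - 23860) = 123225/(2083 - 23860) = 123225/(-21777) = 123225*(-1/21777) = -41075/7259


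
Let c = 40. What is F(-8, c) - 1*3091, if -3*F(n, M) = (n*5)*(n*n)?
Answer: -6713/3 ≈ -2237.7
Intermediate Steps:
F(n, M) = -5*n³/3 (F(n, M) = -n*5*n*n/3 = -5*n*n²/3 = -5*n³/3)
F(-8, c) - 1*3091 = -5/3*(-8)³ - 1*3091 = -5/3*(-512) - 3091 = 2560/3 - 3091 = -6713/3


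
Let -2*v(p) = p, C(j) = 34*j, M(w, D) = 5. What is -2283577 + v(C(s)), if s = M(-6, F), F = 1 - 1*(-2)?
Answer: -2283662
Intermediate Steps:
F = 3 (F = 1 + 2 = 3)
s = 5
v(p) = -p/2
-2283577 + v(C(s)) = -2283577 - 17*5 = -2283577 - 1/2*170 = -2283577 - 85 = -2283662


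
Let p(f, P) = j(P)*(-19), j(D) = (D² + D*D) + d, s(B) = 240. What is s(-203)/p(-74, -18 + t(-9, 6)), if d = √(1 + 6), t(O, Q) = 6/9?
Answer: -11681280/555672043 + 19440*√7/555672043 ≈ -0.020929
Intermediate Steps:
t(O, Q) = ⅔ (t(O, Q) = 6*(⅑) = ⅔)
d = √7 ≈ 2.6458
j(D) = √7 + 2*D² (j(D) = (D² + D*D) + √7 = (D² + D²) + √7 = 2*D² + √7 = √7 + 2*D²)
p(f, P) = -38*P² - 19*√7 (p(f, P) = (√7 + 2*P²)*(-19) = -38*P² - 19*√7)
s(-203)/p(-74, -18 + t(-9, 6)) = 240/(-38*(-18 + ⅔)² - 19*√7) = 240/(-38*(-52/3)² - 19*√7) = 240/(-38*2704/9 - 19*√7) = 240/(-102752/9 - 19*√7)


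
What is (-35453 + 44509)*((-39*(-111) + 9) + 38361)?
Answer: 386682144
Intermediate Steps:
(-35453 + 44509)*((-39*(-111) + 9) + 38361) = 9056*((4329 + 9) + 38361) = 9056*(4338 + 38361) = 9056*42699 = 386682144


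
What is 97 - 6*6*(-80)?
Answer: 2977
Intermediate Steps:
97 - 6*6*(-80) = 97 - 36*(-80) = 97 + 2880 = 2977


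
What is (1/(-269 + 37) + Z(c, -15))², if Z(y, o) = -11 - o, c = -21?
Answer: 859329/53824 ≈ 15.966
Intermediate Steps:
(1/(-269 + 37) + Z(c, -15))² = (1/(-269 + 37) + (-11 - 1*(-15)))² = (1/(-232) + (-11 + 15))² = (-1/232 + 4)² = (927/232)² = 859329/53824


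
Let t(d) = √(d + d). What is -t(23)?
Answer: -√46 ≈ -6.7823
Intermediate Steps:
t(d) = √2*√d (t(d) = √(2*d) = √2*√d)
-t(23) = -√2*√23 = -√46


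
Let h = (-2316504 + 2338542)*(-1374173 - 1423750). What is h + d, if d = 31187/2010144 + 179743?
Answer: -123946378239694477/2010144 ≈ -6.1660e+10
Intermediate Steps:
d = 361309344179/2010144 (d = 31187*(1/2010144) + 179743 = 31187/2010144 + 179743 = 361309344179/2010144 ≈ 1.7974e+5)
h = -61660627074 (h = 22038*(-2797923) = -61660627074)
h + d = -61660627074 + 361309344179/2010144 = -123946378239694477/2010144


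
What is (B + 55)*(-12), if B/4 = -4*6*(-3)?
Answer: -4116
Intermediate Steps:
B = 288 (B = 4*(-4*6*(-3)) = 4*(-24*(-3)) = 4*72 = 288)
(B + 55)*(-12) = (288 + 55)*(-12) = 343*(-12) = -4116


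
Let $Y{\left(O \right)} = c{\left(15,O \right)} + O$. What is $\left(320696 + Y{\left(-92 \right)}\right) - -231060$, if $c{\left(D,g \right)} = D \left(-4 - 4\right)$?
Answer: $551544$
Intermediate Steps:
$c{\left(D,g \right)} = - 8 D$ ($c{\left(D,g \right)} = D \left(-8\right) = - 8 D$)
$Y{\left(O \right)} = -120 + O$ ($Y{\left(O \right)} = \left(-8\right) 15 + O = -120 + O$)
$\left(320696 + Y{\left(-92 \right)}\right) - -231060 = \left(320696 - 212\right) - -231060 = \left(320696 - 212\right) + 231060 = 320484 + 231060 = 551544$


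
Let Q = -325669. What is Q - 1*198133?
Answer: -523802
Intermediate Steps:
Q - 1*198133 = -325669 - 1*198133 = -325669 - 198133 = -523802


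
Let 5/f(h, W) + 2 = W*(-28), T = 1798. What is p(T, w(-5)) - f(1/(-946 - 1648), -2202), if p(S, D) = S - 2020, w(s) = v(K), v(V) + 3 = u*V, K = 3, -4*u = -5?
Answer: -13687193/61654 ≈ -222.00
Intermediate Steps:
u = 5/4 (u = -¼*(-5) = 5/4 ≈ 1.2500)
v(V) = -3 + 5*V/4
w(s) = ¾ (w(s) = -3 + (5/4)*3 = -3 + 15/4 = ¾)
p(S, D) = -2020 + S
f(h, W) = 5/(-2 - 28*W) (f(h, W) = 5/(-2 + W*(-28)) = 5/(-2 - 28*W))
p(T, w(-5)) - f(1/(-946 - 1648), -2202) = (-2020 + 1798) - (-5)/(2 + 28*(-2202)) = -222 - (-5)/(2 - 61656) = -222 - (-5)/(-61654) = -222 - (-5)*(-1)/61654 = -222 - 1*5/61654 = -222 - 5/61654 = -13687193/61654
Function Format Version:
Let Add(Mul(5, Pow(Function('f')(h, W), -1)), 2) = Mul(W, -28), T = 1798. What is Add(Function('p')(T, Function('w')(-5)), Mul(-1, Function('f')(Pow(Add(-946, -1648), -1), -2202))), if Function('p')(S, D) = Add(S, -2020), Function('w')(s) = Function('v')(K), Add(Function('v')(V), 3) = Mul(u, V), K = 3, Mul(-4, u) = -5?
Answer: Rational(-13687193, 61654) ≈ -222.00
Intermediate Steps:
u = Rational(5, 4) (u = Mul(Rational(-1, 4), -5) = Rational(5, 4) ≈ 1.2500)
Function('v')(V) = Add(-3, Mul(Rational(5, 4), V))
Function('w')(s) = Rational(3, 4) (Function('w')(s) = Add(-3, Mul(Rational(5, 4), 3)) = Add(-3, Rational(15, 4)) = Rational(3, 4))
Function('p')(S, D) = Add(-2020, S)
Function('f')(h, W) = Mul(5, Pow(Add(-2, Mul(-28, W)), -1)) (Function('f')(h, W) = Mul(5, Pow(Add(-2, Mul(W, -28)), -1)) = Mul(5, Pow(Add(-2, Mul(-28, W)), -1)))
Add(Function('p')(T, Function('w')(-5)), Mul(-1, Function('f')(Pow(Add(-946, -1648), -1), -2202))) = Add(Add(-2020, 1798), Mul(-1, Mul(-5, Pow(Add(2, Mul(28, -2202)), -1)))) = Add(-222, Mul(-1, Mul(-5, Pow(Add(2, -61656), -1)))) = Add(-222, Mul(-1, Mul(-5, Pow(-61654, -1)))) = Add(-222, Mul(-1, Mul(-5, Rational(-1, 61654)))) = Add(-222, Mul(-1, Rational(5, 61654))) = Add(-222, Rational(-5, 61654)) = Rational(-13687193, 61654)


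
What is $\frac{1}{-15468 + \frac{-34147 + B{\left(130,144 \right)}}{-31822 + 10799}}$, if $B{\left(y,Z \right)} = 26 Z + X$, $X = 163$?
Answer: $- \frac{21023}{325153524} \approx -6.4656 \cdot 10^{-5}$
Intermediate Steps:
$B{\left(y,Z \right)} = 163 + 26 Z$ ($B{\left(y,Z \right)} = 26 Z + 163 = 163 + 26 Z$)
$\frac{1}{-15468 + \frac{-34147 + B{\left(130,144 \right)}}{-31822 + 10799}} = \frac{1}{-15468 + \frac{-34147 + \left(163 + 26 \cdot 144\right)}{-31822 + 10799}} = \frac{1}{-15468 + \frac{-34147 + \left(163 + 3744\right)}{-21023}} = \frac{1}{-15468 + \left(-34147 + 3907\right) \left(- \frac{1}{21023}\right)} = \frac{1}{-15468 - - \frac{30240}{21023}} = \frac{1}{-15468 + \frac{30240}{21023}} = \frac{1}{- \frac{325153524}{21023}} = - \frac{21023}{325153524}$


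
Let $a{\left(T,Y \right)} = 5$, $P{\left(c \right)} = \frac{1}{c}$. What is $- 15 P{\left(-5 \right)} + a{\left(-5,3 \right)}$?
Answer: $8$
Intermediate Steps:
$- 15 P{\left(-5 \right)} + a{\left(-5,3 \right)} = - \frac{15}{-5} + 5 = \left(-15\right) \left(- \frac{1}{5}\right) + 5 = 3 + 5 = 8$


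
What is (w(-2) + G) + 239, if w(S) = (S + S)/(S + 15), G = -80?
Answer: 2063/13 ≈ 158.69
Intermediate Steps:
w(S) = 2*S/(15 + S) (w(S) = (2*S)/(15 + S) = 2*S/(15 + S))
(w(-2) + G) + 239 = (2*(-2)/(15 - 2) - 80) + 239 = (2*(-2)/13 - 80) + 239 = (2*(-2)*(1/13) - 80) + 239 = (-4/13 - 80) + 239 = -1044/13 + 239 = 2063/13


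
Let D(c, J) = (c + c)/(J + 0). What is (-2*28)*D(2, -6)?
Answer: 112/3 ≈ 37.333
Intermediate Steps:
D(c, J) = 2*c/J (D(c, J) = (2*c)/J = 2*c/J)
(-2*28)*D(2, -6) = (-2*28)*(2*2/(-6)) = -112*2*(-1)/6 = -56*(-2/3) = 112/3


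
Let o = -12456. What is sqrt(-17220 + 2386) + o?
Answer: -12456 + I*sqrt(14834) ≈ -12456.0 + 121.79*I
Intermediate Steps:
sqrt(-17220 + 2386) + o = sqrt(-17220 + 2386) - 12456 = sqrt(-14834) - 12456 = I*sqrt(14834) - 12456 = -12456 + I*sqrt(14834)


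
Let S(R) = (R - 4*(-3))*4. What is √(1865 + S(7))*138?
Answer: 138*√1941 ≈ 6079.8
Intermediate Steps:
S(R) = 48 + 4*R (S(R) = (R + 12)*4 = (12 + R)*4 = 48 + 4*R)
√(1865 + S(7))*138 = √(1865 + (48 + 4*7))*138 = √(1865 + (48 + 28))*138 = √(1865 + 76)*138 = √1941*138 = 138*√1941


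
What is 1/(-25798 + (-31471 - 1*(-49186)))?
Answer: -1/8083 ≈ -0.00012372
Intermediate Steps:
1/(-25798 + (-31471 - 1*(-49186))) = 1/(-25798 + (-31471 + 49186)) = 1/(-25798 + 17715) = 1/(-8083) = -1/8083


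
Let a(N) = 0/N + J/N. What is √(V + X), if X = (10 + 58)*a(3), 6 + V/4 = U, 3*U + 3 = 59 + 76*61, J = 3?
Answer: 30*√7 ≈ 79.373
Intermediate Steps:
U = 1564 (U = -1 + (59 + 76*61)/3 = -1 + (59 + 4636)/3 = -1 + (⅓)*4695 = -1 + 1565 = 1564)
a(N) = 3/N (a(N) = 0/N + 3/N = 0 + 3/N = 3/N)
V = 6232 (V = -24 + 4*1564 = -24 + 6256 = 6232)
X = 68 (X = (10 + 58)*(3/3) = 68*(3*(⅓)) = 68*1 = 68)
√(V + X) = √(6232 + 68) = √6300 = 30*√7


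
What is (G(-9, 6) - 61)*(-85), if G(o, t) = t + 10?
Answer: 3825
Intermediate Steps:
G(o, t) = 10 + t
(G(-9, 6) - 61)*(-85) = ((10 + 6) - 61)*(-85) = (16 - 61)*(-85) = -45*(-85) = 3825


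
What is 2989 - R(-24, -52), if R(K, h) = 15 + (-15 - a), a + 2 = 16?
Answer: 3003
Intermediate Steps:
a = 14 (a = -2 + 16 = 14)
R(K, h) = -14 (R(K, h) = 15 + (-15 - 1*14) = 15 + (-15 - 14) = 15 - 29 = -14)
2989 - R(-24, -52) = 2989 - 1*(-14) = 2989 + 14 = 3003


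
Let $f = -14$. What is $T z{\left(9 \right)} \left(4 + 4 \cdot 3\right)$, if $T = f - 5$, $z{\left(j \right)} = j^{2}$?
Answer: $-24624$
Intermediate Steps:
$T = -19$ ($T = -14 - 5 = -19$)
$T z{\left(9 \right)} \left(4 + 4 \cdot 3\right) = - 19 \cdot 9^{2} \left(4 + 4 \cdot 3\right) = \left(-19\right) 81 \left(4 + 12\right) = \left(-1539\right) 16 = -24624$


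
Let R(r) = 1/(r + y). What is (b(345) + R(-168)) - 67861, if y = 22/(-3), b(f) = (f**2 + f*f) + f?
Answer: 89700881/526 ≈ 1.7053e+5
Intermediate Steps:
b(f) = f + 2*f**2 (b(f) = (f**2 + f**2) + f = 2*f**2 + f = f + 2*f**2)
y = -22/3 (y = -1/3*22 = -22/3 ≈ -7.3333)
R(r) = 1/(-22/3 + r) (R(r) = 1/(r - 22/3) = 1/(-22/3 + r))
(b(345) + R(-168)) - 67861 = (345*(1 + 2*345) + 3/(-22 + 3*(-168))) - 67861 = (345*(1 + 690) + 3/(-22 - 504)) - 67861 = (345*691 + 3/(-526)) - 67861 = (238395 + 3*(-1/526)) - 67861 = (238395 - 3/526) - 67861 = 125395767/526 - 67861 = 89700881/526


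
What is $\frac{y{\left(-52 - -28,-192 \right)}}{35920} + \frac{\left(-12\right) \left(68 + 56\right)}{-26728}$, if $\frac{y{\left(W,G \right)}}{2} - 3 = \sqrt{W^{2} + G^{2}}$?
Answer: $\frac{3350583}{60004360} + \frac{3 \sqrt{65}}{2245} \approx 0.066613$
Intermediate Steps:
$y{\left(W,G \right)} = 6 + 2 \sqrt{G^{2} + W^{2}}$ ($y{\left(W,G \right)} = 6 + 2 \sqrt{W^{2} + G^{2}} = 6 + 2 \sqrt{G^{2} + W^{2}}$)
$\frac{y{\left(-52 - -28,-192 \right)}}{35920} + \frac{\left(-12\right) \left(68 + 56\right)}{-26728} = \frac{6 + 2 \sqrt{\left(-192\right)^{2} + \left(-52 - -28\right)^{2}}}{35920} + \frac{\left(-12\right) \left(68 + 56\right)}{-26728} = \left(6 + 2 \sqrt{36864 + \left(-52 + 28\right)^{2}}\right) \frac{1}{35920} + \left(-12\right) 124 \left(- \frac{1}{26728}\right) = \left(6 + 2 \sqrt{36864 + \left(-24\right)^{2}}\right) \frac{1}{35920} - - \frac{186}{3341} = \left(6 + 2 \sqrt{36864 + 576}\right) \frac{1}{35920} + \frac{186}{3341} = \left(6 + 2 \sqrt{37440}\right) \frac{1}{35920} + \frac{186}{3341} = \left(6 + 2 \cdot 24 \sqrt{65}\right) \frac{1}{35920} + \frac{186}{3341} = \left(6 + 48 \sqrt{65}\right) \frac{1}{35920} + \frac{186}{3341} = \left(\frac{3}{17960} + \frac{3 \sqrt{65}}{2245}\right) + \frac{186}{3341} = \frac{3350583}{60004360} + \frac{3 \sqrt{65}}{2245}$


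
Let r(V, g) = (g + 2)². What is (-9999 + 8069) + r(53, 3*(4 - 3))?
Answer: -1905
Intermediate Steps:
r(V, g) = (2 + g)²
(-9999 + 8069) + r(53, 3*(4 - 3)) = (-9999 + 8069) + (2 + 3*(4 - 3))² = -1930 + (2 + 3*1)² = -1930 + (2 + 3)² = -1930 + 5² = -1930 + 25 = -1905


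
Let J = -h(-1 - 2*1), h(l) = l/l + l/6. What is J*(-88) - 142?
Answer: -98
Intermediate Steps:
h(l) = 1 + l/6 (h(l) = 1 + l*(⅙) = 1 + l/6)
J = -½ (J = -(1 + (-1 - 2*1)/6) = -(1 + (-1 - 2)/6) = -(1 + (⅙)*(-3)) = -(1 - ½) = -1*½ = -½ ≈ -0.50000)
J*(-88) - 142 = -½*(-88) - 142 = 44 - 142 = -98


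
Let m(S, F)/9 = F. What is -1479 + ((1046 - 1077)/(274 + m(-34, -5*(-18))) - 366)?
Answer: -2000011/1084 ≈ -1845.0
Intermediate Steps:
m(S, F) = 9*F
-1479 + ((1046 - 1077)/(274 + m(-34, -5*(-18))) - 366) = -1479 + ((1046 - 1077)/(274 + 9*(-5*(-18))) - 366) = -1479 + (-31/(274 + 9*90) - 366) = -1479 + (-31/(274 + 810) - 366) = -1479 + (-31/1084 - 366) = -1479 - 396775/1084 = -2000011/1084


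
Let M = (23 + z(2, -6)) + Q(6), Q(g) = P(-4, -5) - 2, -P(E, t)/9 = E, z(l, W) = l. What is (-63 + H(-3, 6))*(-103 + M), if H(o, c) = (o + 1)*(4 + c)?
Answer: 3652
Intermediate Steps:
P(E, t) = -9*E
H(o, c) = (1 + o)*(4 + c)
Q(g) = 34 (Q(g) = -9*(-4) - 2 = 36 - 2 = 34)
M = 59 (M = (23 + 2) + 34 = 25 + 34 = 59)
(-63 + H(-3, 6))*(-103 + M) = (-63 + (4 + 6 + 4*(-3) + 6*(-3)))*(-103 + 59) = (-63 + (4 + 6 - 12 - 18))*(-44) = (-63 - 20)*(-44) = -83*(-44) = 3652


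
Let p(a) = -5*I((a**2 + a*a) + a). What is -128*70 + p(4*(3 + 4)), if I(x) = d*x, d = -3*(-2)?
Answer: -56840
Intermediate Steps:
d = 6
I(x) = 6*x
p(a) = -60*a**2 - 30*a (p(a) = -30*((a**2 + a*a) + a) = -30*((a**2 + a**2) + a) = -30*(2*a**2 + a) = -30*(a + 2*a**2) = -5*(6*a + 12*a**2) = -60*a**2 - 30*a)
-128*70 + p(4*(3 + 4)) = -128*70 - 30*4*(3 + 4)*(1 + 2*(4*(3 + 4))) = -8960 - 30*4*7*(1 + 2*(4*7)) = -8960 - 30*28*(1 + 2*28) = -8960 - 30*28*(1 + 56) = -8960 - 30*28*57 = -8960 - 47880 = -56840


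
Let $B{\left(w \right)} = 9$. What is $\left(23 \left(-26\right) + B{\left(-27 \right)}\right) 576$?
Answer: $-339264$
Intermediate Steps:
$\left(23 \left(-26\right) + B{\left(-27 \right)}\right) 576 = \left(23 \left(-26\right) + 9\right) 576 = \left(-598 + 9\right) 576 = \left(-589\right) 576 = -339264$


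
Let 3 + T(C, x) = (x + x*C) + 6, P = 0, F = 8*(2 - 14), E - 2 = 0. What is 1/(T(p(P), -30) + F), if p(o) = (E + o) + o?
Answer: -1/183 ≈ -0.0054645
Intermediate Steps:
E = 2 (E = 2 + 0 = 2)
F = -96 (F = 8*(-12) = -96)
p(o) = 2 + 2*o (p(o) = (2 + o) + o = 2 + 2*o)
T(C, x) = 3 + x + C*x (T(C, x) = -3 + ((x + x*C) + 6) = -3 + ((x + C*x) + 6) = -3 + (6 + x + C*x) = 3 + x + C*x)
1/(T(p(P), -30) + F) = 1/((3 - 30 + (2 + 2*0)*(-30)) - 96) = 1/((3 - 30 + (2 + 0)*(-30)) - 96) = 1/((3 - 30 + 2*(-30)) - 96) = 1/((3 - 30 - 60) - 96) = 1/(-87 - 96) = 1/(-183) = -1/183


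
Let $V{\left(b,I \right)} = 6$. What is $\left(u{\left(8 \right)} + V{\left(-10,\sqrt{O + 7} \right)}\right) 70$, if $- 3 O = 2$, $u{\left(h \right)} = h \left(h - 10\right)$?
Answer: $-700$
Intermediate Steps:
$u{\left(h \right)} = h \left(-10 + h\right)$
$O = - \frac{2}{3}$ ($O = \left(- \frac{1}{3}\right) 2 = - \frac{2}{3} \approx -0.66667$)
$\left(u{\left(8 \right)} + V{\left(-10,\sqrt{O + 7} \right)}\right) 70 = \left(8 \left(-10 + 8\right) + 6\right) 70 = \left(8 \left(-2\right) + 6\right) 70 = \left(-16 + 6\right) 70 = \left(-10\right) 70 = -700$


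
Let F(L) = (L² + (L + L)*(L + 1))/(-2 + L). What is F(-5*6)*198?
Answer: -16335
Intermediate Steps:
F(L) = (L² + 2*L*(1 + L))/(-2 + L) (F(L) = (L² + (2*L)*(1 + L))/(-2 + L) = (L² + 2*L*(1 + L))/(-2 + L))
F(-5*6)*198 = ((-5*6)*(2 + 3*(-5*6))/(-2 - 5*6))*198 = -30*(2 + 3*(-30))/(-2 - 30)*198 = -30*(2 - 90)/(-32)*198 = -30*(-1/32)*(-88)*198 = -165/2*198 = -16335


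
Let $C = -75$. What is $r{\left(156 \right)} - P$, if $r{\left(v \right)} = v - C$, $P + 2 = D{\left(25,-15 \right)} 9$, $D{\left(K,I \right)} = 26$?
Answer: $-1$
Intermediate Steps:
$P = 232$ ($P = -2 + 26 \cdot 9 = -2 + 234 = 232$)
$r{\left(v \right)} = 75 + v$ ($r{\left(v \right)} = v - -75 = v + 75 = 75 + v$)
$r{\left(156 \right)} - P = \left(75 + 156\right) - 232 = 231 - 232 = -1$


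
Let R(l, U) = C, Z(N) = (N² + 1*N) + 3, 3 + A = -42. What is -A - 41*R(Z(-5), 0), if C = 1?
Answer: 4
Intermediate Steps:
A = -45 (A = -3 - 42 = -45)
Z(N) = 3 + N + N² (Z(N) = (N² + N) + 3 = (N + N²) + 3 = 3 + N + N²)
R(l, U) = 1
-A - 41*R(Z(-5), 0) = -1*(-45) - 41*1 = 45 - 41 = 4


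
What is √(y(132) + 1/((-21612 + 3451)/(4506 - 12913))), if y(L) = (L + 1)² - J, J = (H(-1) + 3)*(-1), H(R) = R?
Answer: √5835032283938/18161 ≈ 133.01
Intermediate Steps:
J = -2 (J = (-1 + 3)*(-1) = 2*(-1) = -2)
y(L) = 2 + (1 + L)² (y(L) = (L + 1)² - 1*(-2) = (1 + L)² + 2 = 2 + (1 + L)²)
√(y(132) + 1/((-21612 + 3451)/(4506 - 12913))) = √((2 + (1 + 132)²) + 1/((-21612 + 3451)/(4506 - 12913))) = √((2 + 133²) + 1/(-18161/(-8407))) = √((2 + 17689) + 1/(-18161*(-1/8407))) = √(17691 + 1/(18161/8407)) = √(17691 + 8407/18161) = √(321294658/18161) = √5835032283938/18161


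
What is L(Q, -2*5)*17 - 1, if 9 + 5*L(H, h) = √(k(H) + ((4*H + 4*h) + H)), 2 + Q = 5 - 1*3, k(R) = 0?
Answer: -158/5 + 34*I*√10/5 ≈ -31.6 + 21.503*I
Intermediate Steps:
Q = 0 (Q = -2 + (5 - 1*3) = -2 + (5 - 3) = -2 + 2 = 0)
L(H, h) = -9/5 + √(4*h + 5*H)/5 (L(H, h) = -9/5 + √(0 + ((4*H + 4*h) + H))/5 = -9/5 + √(0 + (4*h + 5*H))/5 = -9/5 + √(4*h + 5*H)/5)
L(Q, -2*5)*17 - 1 = (-9/5 + √(4*(-2*5) + 5*0)/5)*17 - 1 = (-9/5 + √(4*(-10) + 0)/5)*17 - 1 = (-9/5 + √(-40 + 0)/5)*17 - 1 = (-9/5 + √(-40)/5)*17 - 1 = (-9/5 + (2*I*√10)/5)*17 - 1 = (-9/5 + 2*I*√10/5)*17 - 1 = (-153/5 + 34*I*√10/5) - 1 = -158/5 + 34*I*√10/5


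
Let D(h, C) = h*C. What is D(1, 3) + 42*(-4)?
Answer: -165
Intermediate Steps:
D(h, C) = C*h
D(1, 3) + 42*(-4) = 3*1 + 42*(-4) = 3 - 168 = -165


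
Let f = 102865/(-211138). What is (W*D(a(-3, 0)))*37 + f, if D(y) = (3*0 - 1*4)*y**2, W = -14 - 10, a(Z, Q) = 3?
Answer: 6749556719/211138 ≈ 31968.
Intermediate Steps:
W = -24
D(y) = -4*y**2 (D(y) = (0 - 4)*y**2 = -4*y**2)
f = -102865/211138 (f = 102865*(-1/211138) = -102865/211138 ≈ -0.48719)
(W*D(a(-3, 0)))*37 + f = -(-96)*3**2*37 - 102865/211138 = -(-96)*9*37 - 102865/211138 = -24*(-36)*37 - 102865/211138 = 864*37 - 102865/211138 = 31968 - 102865/211138 = 6749556719/211138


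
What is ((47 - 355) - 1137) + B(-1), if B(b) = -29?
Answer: -1474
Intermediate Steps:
((47 - 355) - 1137) + B(-1) = ((47 - 355) - 1137) - 29 = (-308 - 1137) - 29 = -1445 - 29 = -1474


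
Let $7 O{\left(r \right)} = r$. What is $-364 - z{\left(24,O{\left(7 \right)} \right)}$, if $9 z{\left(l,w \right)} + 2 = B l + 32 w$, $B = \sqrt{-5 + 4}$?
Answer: $- \frac{1102}{3} - \frac{8 i}{3} \approx -367.33 - 2.6667 i$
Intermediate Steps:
$O{\left(r \right)} = \frac{r}{7}$
$B = i$ ($B = \sqrt{-1} = i \approx 1.0 i$)
$z{\left(l,w \right)} = - \frac{2}{9} + \frac{32 w}{9} + \frac{i l}{9}$ ($z{\left(l,w \right)} = - \frac{2}{9} + \frac{i l + 32 w}{9} = - \frac{2}{9} + \frac{32 w + i l}{9} = - \frac{2}{9} + \left(\frac{32 w}{9} + \frac{i l}{9}\right) = - \frac{2}{9} + \frac{32 w}{9} + \frac{i l}{9}$)
$-364 - z{\left(24,O{\left(7 \right)} \right)} = -364 - \left(- \frac{2}{9} + \frac{32 \cdot \frac{1}{7} \cdot 7}{9} + \frac{1}{9} i 24\right) = -364 - \left(- \frac{2}{9} + \frac{32}{9} \cdot 1 + \frac{8 i}{3}\right) = -364 - \left(- \frac{2}{9} + \frac{32}{9} + \frac{8 i}{3}\right) = -364 - \left(\frac{10}{3} + \frac{8 i}{3}\right) = - \frac{1102}{3} - \frac{8 i}{3}$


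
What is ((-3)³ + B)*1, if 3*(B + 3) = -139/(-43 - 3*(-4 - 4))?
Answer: -1571/57 ≈ -27.561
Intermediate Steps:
B = -32/57 (B = -3 + (-139/(-43 - 3*(-4 - 4)))/3 = -3 + (-139/(-43 - 3*(-8)))/3 = -3 + (-139/(-43 + 24))/3 = -3 + (-139/(-19))/3 = -3 + (-139*(-1/19))/3 = -3 + (⅓)*(139/19) = -3 + 139/57 = -32/57 ≈ -0.56140)
((-3)³ + B)*1 = ((-3)³ - 32/57)*1 = (-27 - 32/57)*1 = -1571/57*1 = -1571/57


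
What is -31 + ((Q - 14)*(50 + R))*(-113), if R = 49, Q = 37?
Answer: -257332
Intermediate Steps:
-31 + ((Q - 14)*(50 + R))*(-113) = -31 + ((37 - 14)*(50 + 49))*(-113) = -31 + (23*99)*(-113) = -31 + 2277*(-113) = -31 - 257301 = -257332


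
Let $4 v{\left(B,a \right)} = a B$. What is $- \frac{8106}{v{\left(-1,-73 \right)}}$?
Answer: $- \frac{32424}{73} \approx -444.16$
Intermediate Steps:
$v{\left(B,a \right)} = \frac{B a}{4}$ ($v{\left(B,a \right)} = \frac{a B}{4} = \frac{B a}{4}$)
$- \frac{8106}{v{\left(-1,-73 \right)}} = - \frac{8106}{\frac{1}{4} \left(-1\right) \left(-73\right)} = - \frac{8106}{\frac{73}{4}} = \left(-8106\right) \frac{4}{73} = - \frac{32424}{73}$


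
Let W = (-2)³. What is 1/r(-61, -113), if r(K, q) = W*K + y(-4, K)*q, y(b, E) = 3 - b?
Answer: -1/303 ≈ -0.0033003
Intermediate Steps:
W = -8
r(K, q) = -8*K + 7*q (r(K, q) = -8*K + (3 - 1*(-4))*q = -8*K + (3 + 4)*q = -8*K + 7*q)
1/r(-61, -113) = 1/(-8*(-61) + 7*(-113)) = 1/(488 - 791) = 1/(-303) = -1/303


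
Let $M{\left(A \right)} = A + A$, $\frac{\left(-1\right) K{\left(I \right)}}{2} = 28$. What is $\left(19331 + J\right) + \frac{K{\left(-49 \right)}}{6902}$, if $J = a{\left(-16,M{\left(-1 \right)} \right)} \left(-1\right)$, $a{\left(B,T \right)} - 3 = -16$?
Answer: $\frac{9536588}{493} \approx 19344.0$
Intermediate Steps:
$K{\left(I \right)} = -56$ ($K{\left(I \right)} = \left(-2\right) 28 = -56$)
$M{\left(A \right)} = 2 A$
$a{\left(B,T \right)} = -13$ ($a{\left(B,T \right)} = 3 - 16 = -13$)
$J = 13$ ($J = \left(-13\right) \left(-1\right) = 13$)
$\left(19331 + J\right) + \frac{K{\left(-49 \right)}}{6902} = \left(19331 + 13\right) - \frac{56}{6902} = 19344 - \frac{4}{493} = \frac{9536588}{493}$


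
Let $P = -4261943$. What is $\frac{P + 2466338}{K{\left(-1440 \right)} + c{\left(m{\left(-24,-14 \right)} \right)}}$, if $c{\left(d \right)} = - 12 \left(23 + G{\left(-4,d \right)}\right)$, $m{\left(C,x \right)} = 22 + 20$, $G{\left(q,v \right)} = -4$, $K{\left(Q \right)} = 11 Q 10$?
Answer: $\frac{598535}{52876} \approx 11.32$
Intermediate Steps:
$K{\left(Q \right)} = 110 Q$
$m{\left(C,x \right)} = 42$
$c{\left(d \right)} = -228$ ($c{\left(d \right)} = - 12 \left(23 - 4\right) = \left(-12\right) 19 = -228$)
$\frac{P + 2466338}{K{\left(-1440 \right)} + c{\left(m{\left(-24,-14 \right)} \right)}} = \frac{-4261943 + 2466338}{110 \left(-1440\right) - 228} = - \frac{1795605}{-158400 - 228} = - \frac{1795605}{-158628} = \left(-1795605\right) \left(- \frac{1}{158628}\right) = \frac{598535}{52876}$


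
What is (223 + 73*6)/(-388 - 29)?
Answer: -661/417 ≈ -1.5851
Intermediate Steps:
(223 + 73*6)/(-388 - 29) = (223 + 438)/(-417) = 661*(-1/417) = -661/417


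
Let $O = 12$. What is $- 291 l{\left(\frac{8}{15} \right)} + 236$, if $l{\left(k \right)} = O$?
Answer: $-3256$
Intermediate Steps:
$l{\left(k \right)} = 12$
$- 291 l{\left(\frac{8}{15} \right)} + 236 = \left(-291\right) 12 + 236 = -3492 + 236 = -3256$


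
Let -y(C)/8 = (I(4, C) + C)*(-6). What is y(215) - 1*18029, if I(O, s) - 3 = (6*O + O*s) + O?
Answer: 35059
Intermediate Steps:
I(O, s) = 3 + 7*O + O*s (I(O, s) = 3 + ((6*O + O*s) + O) = 3 + (7*O + O*s) = 3 + 7*O + O*s)
y(C) = 1488 + 240*C (y(C) = -8*((3 + 7*4 + 4*C) + C)*(-6) = -8*((3 + 28 + 4*C) + C)*(-6) = -8*((31 + 4*C) + C)*(-6) = -8*(31 + 5*C)*(-6) = -8*(-186 - 30*C) = 1488 + 240*C)
y(215) - 1*18029 = (1488 + 240*215) - 1*18029 = (1488 + 51600) - 18029 = 53088 - 18029 = 35059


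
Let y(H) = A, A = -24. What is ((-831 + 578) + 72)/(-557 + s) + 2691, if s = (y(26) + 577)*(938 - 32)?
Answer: 1346740370/500461 ≈ 2691.0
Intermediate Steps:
y(H) = -24
s = 501018 (s = (-24 + 577)*(938 - 32) = 553*906 = 501018)
((-831 + 578) + 72)/(-557 + s) + 2691 = ((-831 + 578) + 72)/(-557 + 501018) + 2691 = (-253 + 72)/500461 + 2691 = -181*1/500461 + 2691 = -181/500461 + 2691 = 1346740370/500461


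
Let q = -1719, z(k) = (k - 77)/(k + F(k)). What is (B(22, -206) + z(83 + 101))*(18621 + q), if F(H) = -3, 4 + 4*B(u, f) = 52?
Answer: 38519658/181 ≈ 2.1282e+5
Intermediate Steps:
B(u, f) = 12 (B(u, f) = -1 + (¼)*52 = -1 + 13 = 12)
z(k) = (-77 + k)/(-3 + k) (z(k) = (k - 77)/(k - 3) = (-77 + k)/(-3 + k))
(B(22, -206) + z(83 + 101))*(18621 + q) = (12 + (-77 + (83 + 101))/(-3 + (83 + 101)))*(18621 - 1719) = (12 + (-77 + 184)/(-3 + 184))*16902 = (12 + 107/181)*16902 = (2279/181)*16902 = 38519658/181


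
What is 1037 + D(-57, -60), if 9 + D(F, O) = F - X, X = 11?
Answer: 960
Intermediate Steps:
D(F, O) = -20 + F (D(F, O) = -9 + (F - 1*11) = -9 + (F - 11) = -9 + (-11 + F) = -20 + F)
1037 + D(-57, -60) = 1037 + (-20 - 57) = 1037 - 77 = 960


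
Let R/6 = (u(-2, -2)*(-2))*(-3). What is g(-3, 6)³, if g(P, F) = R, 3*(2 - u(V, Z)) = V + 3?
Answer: 216000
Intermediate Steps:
u(V, Z) = 1 - V/3 (u(V, Z) = 2 - (V + 3)/3 = 2 - (3 + V)/3 = 2 + (-1 - V/3) = 1 - V/3)
R = 60 (R = 6*(((1 - ⅓*(-2))*(-2))*(-3)) = 6*(((1 + ⅔)*(-2))*(-3)) = 6*(((5/3)*(-2))*(-3)) = 6*(-10/3*(-3)) = 6*10 = 60)
g(P, F) = 60
g(-3, 6)³ = 60³ = 216000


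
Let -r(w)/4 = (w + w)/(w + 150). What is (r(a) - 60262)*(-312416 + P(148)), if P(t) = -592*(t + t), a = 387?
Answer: 5260712488640/179 ≈ 2.9389e+10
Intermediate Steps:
r(w) = -8*w/(150 + w) (r(w) = -4*(w + w)/(w + 150) = -4*2*w/(150 + w) = -8*w/(150 + w))
P(t) = -1184*t
(r(a) - 60262)*(-312416 + P(148)) = (-8*387/(150 + 387) - 60262)*(-312416 - 1184*148) = (-8*387/537 - 60262)*(-312416 - 175232) = (-8*387*1/537 - 60262)*(-487648) = (-1032/179 - 60262)*(-487648) = -10787930/179*(-487648) = 5260712488640/179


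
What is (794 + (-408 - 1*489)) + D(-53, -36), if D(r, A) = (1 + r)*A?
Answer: 1769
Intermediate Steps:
D(r, A) = A*(1 + r)
(794 + (-408 - 1*489)) + D(-53, -36) = (794 + (-408 - 1*489)) - 36*(1 - 53) = (794 + (-408 - 489)) - 36*(-52) = (794 - 897) + 1872 = -103 + 1872 = 1769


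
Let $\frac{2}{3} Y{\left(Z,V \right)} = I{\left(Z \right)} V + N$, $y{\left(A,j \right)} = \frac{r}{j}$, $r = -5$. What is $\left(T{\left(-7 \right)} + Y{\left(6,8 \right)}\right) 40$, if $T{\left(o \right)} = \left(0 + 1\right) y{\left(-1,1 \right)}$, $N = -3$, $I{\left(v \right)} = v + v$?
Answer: $5380$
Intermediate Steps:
$y{\left(A,j \right)} = - \frac{5}{j}$
$I{\left(v \right)} = 2 v$
$T{\left(o \right)} = -5$ ($T{\left(o \right)} = \left(0 + 1\right) \left(- \frac{5}{1}\right) = 1 \left(\left(-5\right) 1\right) = 1 \left(-5\right) = -5$)
$Y{\left(Z,V \right)} = - \frac{9}{2} + 3 V Z$ ($Y{\left(Z,V \right)} = \frac{3 \left(2 Z V - 3\right)}{2} = \frac{3 \left(2 V Z - 3\right)}{2} = \frac{3 \left(-3 + 2 V Z\right)}{2} = - \frac{9}{2} + 3 V Z$)
$\left(T{\left(-7 \right)} + Y{\left(6,8 \right)}\right) 40 = \left(-5 - \left(\frac{9}{2} - 144\right)\right) 40 = \left(-5 + \left(- \frac{9}{2} + 144\right)\right) 40 = \left(-5 + \frac{279}{2}\right) 40 = \frac{269}{2} \cdot 40 = 5380$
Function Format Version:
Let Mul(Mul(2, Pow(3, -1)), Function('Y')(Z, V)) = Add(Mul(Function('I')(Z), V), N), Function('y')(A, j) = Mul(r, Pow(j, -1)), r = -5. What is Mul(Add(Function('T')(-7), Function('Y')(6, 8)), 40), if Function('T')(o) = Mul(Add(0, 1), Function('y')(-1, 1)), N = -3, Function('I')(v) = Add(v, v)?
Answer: 5380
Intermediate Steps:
Function('y')(A, j) = Mul(-5, Pow(j, -1))
Function('I')(v) = Mul(2, v)
Function('T')(o) = -5 (Function('T')(o) = Mul(Add(0, 1), Mul(-5, Pow(1, -1))) = Mul(1, Mul(-5, 1)) = Mul(1, -5) = -5)
Function('Y')(Z, V) = Add(Rational(-9, 2), Mul(3, V, Z)) (Function('Y')(Z, V) = Mul(Rational(3, 2), Add(Mul(Mul(2, Z), V), -3)) = Mul(Rational(3, 2), Add(Mul(2, V, Z), -3)) = Mul(Rational(3, 2), Add(-3, Mul(2, V, Z))) = Add(Rational(-9, 2), Mul(3, V, Z)))
Mul(Add(Function('T')(-7), Function('Y')(6, 8)), 40) = Mul(Add(-5, Add(Rational(-9, 2), Mul(3, 8, 6))), 40) = Mul(Add(-5, Add(Rational(-9, 2), 144)), 40) = Mul(Add(-5, Rational(279, 2)), 40) = Mul(Rational(269, 2), 40) = 5380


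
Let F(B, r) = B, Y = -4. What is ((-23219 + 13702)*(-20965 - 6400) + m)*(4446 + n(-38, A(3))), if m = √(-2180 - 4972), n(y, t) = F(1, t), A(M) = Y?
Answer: 1158144239135 + 17788*I*√447 ≈ 1.1581e+12 + 3.7608e+5*I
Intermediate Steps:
A(M) = -4
n(y, t) = 1
m = 4*I*√447 (m = √(-7152) = 4*I*√447 ≈ 84.569*I)
((-23219 + 13702)*(-20965 - 6400) + m)*(4446 + n(-38, A(3))) = ((-23219 + 13702)*(-20965 - 6400) + 4*I*√447)*(4446 + 1) = (-9517*(-27365) + 4*I*√447)*4447 = (260432705 + 4*I*√447)*4447 = 1158144239135 + 17788*I*√447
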